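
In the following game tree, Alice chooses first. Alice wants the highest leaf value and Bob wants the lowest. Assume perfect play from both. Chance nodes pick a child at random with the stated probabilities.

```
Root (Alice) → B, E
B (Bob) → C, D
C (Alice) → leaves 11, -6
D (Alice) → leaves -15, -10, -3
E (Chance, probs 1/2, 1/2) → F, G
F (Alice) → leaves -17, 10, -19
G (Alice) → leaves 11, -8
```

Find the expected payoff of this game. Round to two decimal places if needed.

C (Alice): max(11, -6) = 11
D (Alice): max(-15, -10, -3) = -3
B (Bob): min(11, -3) = -3
F (Alice): max(-17, 10, -19) = 10
G (Alice): max(11, -8) = 11
E (Chance): 1/2·10 + 1/2·11 = 10.5
Root (Alice): max(-3, 10.5) = 10.5

10.5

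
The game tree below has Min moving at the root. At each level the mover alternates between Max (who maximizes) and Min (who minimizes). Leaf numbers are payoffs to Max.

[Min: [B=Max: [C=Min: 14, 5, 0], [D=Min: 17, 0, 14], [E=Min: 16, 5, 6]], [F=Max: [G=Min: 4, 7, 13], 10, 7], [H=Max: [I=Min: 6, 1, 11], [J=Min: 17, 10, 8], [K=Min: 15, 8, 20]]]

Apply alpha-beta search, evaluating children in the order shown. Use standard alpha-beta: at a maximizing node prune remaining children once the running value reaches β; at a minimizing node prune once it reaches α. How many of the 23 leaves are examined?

18

C [α=-∞,β=+∞]: v=0
D [α=0,β=+∞]: v=0 after child 2 ≤ α → α-cutoff, skip 1
E [α=0,β=+∞]: v=5
B [α=-∞,β=+∞]: v=5
G [α=-∞,β=5]: v=4
F [α=-∞,β=5]: v=10 after child 2 ≥ β → β-cutoff, skip 1
I [α=-∞,β=5]: v=1
J [α=1,β=5]: v=8
H [α=-∞,β=5]: v=8 after child 2 ≥ β → β-cutoff, skip 1
Root [α=-∞,β=+∞]: v=5
Leaves evaluated: 18 of 23.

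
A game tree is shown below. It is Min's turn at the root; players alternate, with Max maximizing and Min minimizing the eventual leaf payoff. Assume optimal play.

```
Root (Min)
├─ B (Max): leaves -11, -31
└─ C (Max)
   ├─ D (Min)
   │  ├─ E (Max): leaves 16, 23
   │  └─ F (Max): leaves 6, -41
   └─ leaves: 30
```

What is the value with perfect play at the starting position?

B (Max): max(-11, -31) = -11
E (Max): max(16, 23) = 23
F (Max): max(6, -41) = 6
D (Min): min(23, 6) = 6
C (Max): max(6, 30) = 30
Root (Min): min(-11, 30) = -11

-11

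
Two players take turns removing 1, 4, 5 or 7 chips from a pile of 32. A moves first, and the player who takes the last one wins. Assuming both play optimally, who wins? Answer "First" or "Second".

Second

Mark each pile size as W (mover wins) or L (mover loses):
i:   0  1  2  3  4  5  6  7  8  9 10 11 12 13 14 15 16 17 18 19 20 21 22 23 24 25 26 27 28 29 30 31 32
     L  W  L  W  W  W  W  W  L  W  L  W  W  W  W  W  L  W  L  W  W  W  W  W  L  W  L  W  W  W  W  W  L
Position 32 is L, so the second player wins.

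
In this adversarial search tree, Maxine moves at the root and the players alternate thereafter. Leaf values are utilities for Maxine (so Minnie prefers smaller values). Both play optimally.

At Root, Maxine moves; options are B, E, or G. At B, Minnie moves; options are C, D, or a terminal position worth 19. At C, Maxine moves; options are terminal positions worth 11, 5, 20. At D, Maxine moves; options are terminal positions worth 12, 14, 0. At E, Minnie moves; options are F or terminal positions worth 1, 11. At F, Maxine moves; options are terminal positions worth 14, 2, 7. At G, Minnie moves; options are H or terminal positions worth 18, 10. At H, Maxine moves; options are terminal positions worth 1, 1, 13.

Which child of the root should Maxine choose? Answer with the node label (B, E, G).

B

C (Maxine): max(11, 5, 20) = 20
D (Maxine): max(12, 14, 0) = 14
B (Minnie): min(20, 14, 19) = 14
F (Maxine): max(14, 2, 7) = 14
E (Minnie): min(14, 1, 11) = 1
H (Maxine): max(1, 1, 13) = 13
G (Minnie): min(13, 18, 10) = 10
Root (Maxine): max(14, 1, 10) = 14
Maxine picks the child with the highest value: B (value 14).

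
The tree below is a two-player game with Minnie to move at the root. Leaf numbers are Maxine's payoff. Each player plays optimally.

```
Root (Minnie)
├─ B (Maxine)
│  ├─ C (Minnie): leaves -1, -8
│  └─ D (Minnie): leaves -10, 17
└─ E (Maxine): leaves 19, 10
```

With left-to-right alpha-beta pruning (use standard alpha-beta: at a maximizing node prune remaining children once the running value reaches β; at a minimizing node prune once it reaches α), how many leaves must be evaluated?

C [α=-∞,β=+∞]: v=-8
D [α=-8,β=+∞]: v=-10 after child 1 ≤ α → α-cutoff, skip 1
B [α=-∞,β=+∞]: v=-8
E [α=-∞,β=-8]: v=19 after child 1 ≥ β → β-cutoff, skip 1
Root [α=-∞,β=+∞]: v=-8
Leaves evaluated: 4 of 6.

4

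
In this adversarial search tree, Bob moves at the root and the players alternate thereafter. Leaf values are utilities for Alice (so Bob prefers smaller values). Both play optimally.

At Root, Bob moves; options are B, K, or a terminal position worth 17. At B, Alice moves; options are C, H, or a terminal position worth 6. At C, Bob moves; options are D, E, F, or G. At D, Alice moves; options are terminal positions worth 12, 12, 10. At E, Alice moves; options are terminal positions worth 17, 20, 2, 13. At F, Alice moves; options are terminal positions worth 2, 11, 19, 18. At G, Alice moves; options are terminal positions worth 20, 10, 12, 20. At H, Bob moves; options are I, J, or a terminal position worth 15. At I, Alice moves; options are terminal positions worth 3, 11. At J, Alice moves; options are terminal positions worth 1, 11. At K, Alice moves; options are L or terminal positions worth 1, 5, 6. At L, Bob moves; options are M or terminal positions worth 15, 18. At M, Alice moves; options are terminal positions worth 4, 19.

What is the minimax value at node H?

11

I: max(3, 11) = 11
J: max(1, 11) = 11
H: min(11, 11, 15) = 11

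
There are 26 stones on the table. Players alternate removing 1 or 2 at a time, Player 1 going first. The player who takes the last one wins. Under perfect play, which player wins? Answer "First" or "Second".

W/L table (W = player to move can force a win):
i:   0  1  2  3  4  5  6  7  8  9 10 11 12 13 14 15 16 17 18 19 20 21 22 23 24 25 26
     L  W  W  L  W  W  L  W  W  L  W  W  L  W  W  L  W  W  L  W  W  L  W  W  L  W  W
Position 26 is W, so the first player wins.

First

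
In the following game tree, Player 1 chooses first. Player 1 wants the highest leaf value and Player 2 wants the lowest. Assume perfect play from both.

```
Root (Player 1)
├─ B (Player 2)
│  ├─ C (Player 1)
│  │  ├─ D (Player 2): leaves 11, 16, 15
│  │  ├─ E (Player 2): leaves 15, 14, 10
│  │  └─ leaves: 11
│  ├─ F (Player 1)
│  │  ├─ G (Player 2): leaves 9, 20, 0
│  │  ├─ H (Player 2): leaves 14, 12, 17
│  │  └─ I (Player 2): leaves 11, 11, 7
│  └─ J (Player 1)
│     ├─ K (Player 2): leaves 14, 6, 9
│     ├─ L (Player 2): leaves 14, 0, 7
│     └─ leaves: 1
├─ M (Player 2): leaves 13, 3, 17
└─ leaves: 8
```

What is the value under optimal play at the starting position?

D (Player 2): min(11, 16, 15) = 11
E (Player 2): min(15, 14, 10) = 10
C (Player 1): max(11, 10, 11) = 11
G (Player 2): min(9, 20, 0) = 0
H (Player 2): min(14, 12, 17) = 12
I (Player 2): min(11, 11, 7) = 7
F (Player 1): max(0, 12, 7) = 12
K (Player 2): min(14, 6, 9) = 6
L (Player 2): min(14, 0, 7) = 0
J (Player 1): max(6, 0, 1) = 6
B (Player 2): min(11, 12, 6) = 6
M (Player 2): min(13, 3, 17) = 3
Root (Player 1): max(6, 3, 8) = 8

8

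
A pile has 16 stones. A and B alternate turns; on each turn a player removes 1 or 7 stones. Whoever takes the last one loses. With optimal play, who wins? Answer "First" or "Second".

Positions where the player to move wins (W) vs loses (L):
i:   0  1  2  3  4  5  6  7  8  9 10 11 12 13 14 15 16
     W  L  W  L  W  L  W  L  W  L  W  L  W  L  W  L  W
Position 16 is W, so the first player wins.

First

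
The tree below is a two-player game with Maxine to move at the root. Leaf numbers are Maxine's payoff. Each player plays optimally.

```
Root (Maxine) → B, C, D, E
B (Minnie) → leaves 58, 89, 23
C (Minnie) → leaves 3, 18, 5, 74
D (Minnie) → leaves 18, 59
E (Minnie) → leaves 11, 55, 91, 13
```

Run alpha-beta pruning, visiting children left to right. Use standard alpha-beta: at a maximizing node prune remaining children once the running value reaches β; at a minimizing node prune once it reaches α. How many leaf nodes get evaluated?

6

B [α=-∞,β=+∞]: v=23
C [α=23,β=+∞]: v=3 after child 1 ≤ α → α-cutoff, skip 3
D [α=23,β=+∞]: v=18 after child 1 ≤ α → α-cutoff, skip 1
E [α=23,β=+∞]: v=11 after child 1 ≤ α → α-cutoff, skip 3
Root [α=-∞,β=+∞]: v=23
Leaves evaluated: 6 of 13.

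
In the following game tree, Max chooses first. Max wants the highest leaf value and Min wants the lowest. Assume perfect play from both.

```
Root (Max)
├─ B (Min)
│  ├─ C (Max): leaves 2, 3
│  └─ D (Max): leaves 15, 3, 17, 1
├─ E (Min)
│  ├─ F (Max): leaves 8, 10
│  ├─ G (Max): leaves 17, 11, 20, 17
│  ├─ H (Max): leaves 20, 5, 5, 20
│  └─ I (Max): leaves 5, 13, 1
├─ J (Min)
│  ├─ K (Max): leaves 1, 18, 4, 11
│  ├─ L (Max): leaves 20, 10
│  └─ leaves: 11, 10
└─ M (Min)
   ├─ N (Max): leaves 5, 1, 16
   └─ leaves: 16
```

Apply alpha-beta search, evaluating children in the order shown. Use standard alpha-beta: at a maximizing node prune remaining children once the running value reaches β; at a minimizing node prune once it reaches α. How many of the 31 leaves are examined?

C [α=-∞,β=+∞]: v=3
D [α=-∞,β=3]: v=15 after child 1 ≥ β → β-cutoff, skip 3
B [α=-∞,β=+∞]: v=3
F [α=3,β=+∞]: v=10
G [α=3,β=10]: v=17 after child 1 ≥ β → β-cutoff, skip 3
H [α=3,β=10]: v=20 after child 1 ≥ β → β-cutoff, skip 3
I [α=3,β=10]: v=13 after child 2 ≥ β → β-cutoff, skip 1
E [α=3,β=+∞]: v=10
K [α=10,β=+∞]: v=18
L [α=10,β=18]: v=20 after child 1 ≥ β → β-cutoff, skip 1
J [α=10,β=+∞]: v=10
N [α=10,β=+∞]: v=16
M [α=10,β=+∞]: v=16
Root [α=-∞,β=+∞]: v=16
Leaves evaluated: 20 of 31.

20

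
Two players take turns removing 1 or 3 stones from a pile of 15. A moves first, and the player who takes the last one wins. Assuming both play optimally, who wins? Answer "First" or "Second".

i:   0  1  2  3  4  5  6  7  8  9 10 11 12 13 14 15
     L  W  L  W  L  W  L  W  L  W  L  W  L  W  L  W
Position 15 is W, so the first player wins.

First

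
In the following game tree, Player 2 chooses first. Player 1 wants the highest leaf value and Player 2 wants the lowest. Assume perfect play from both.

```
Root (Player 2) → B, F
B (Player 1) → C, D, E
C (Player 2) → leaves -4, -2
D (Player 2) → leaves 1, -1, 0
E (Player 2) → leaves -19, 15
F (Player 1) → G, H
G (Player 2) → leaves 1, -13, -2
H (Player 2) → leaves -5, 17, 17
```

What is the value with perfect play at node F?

G: min(1, -13, -2) = -13
H: min(-5, 17, 17) = -5
F: max(-13, -5) = -5

-5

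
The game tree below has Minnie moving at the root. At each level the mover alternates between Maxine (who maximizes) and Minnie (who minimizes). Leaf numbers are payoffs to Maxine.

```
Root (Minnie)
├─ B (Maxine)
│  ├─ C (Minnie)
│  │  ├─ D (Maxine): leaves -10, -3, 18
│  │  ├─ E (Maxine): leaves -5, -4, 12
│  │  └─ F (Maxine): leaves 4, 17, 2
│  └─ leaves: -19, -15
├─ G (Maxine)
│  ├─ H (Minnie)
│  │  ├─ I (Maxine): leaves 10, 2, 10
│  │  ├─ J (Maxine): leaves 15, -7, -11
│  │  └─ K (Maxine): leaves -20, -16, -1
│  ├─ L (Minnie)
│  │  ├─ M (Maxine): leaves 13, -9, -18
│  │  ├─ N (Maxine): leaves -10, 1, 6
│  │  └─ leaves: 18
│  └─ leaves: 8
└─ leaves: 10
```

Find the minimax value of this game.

D (Maxine): max(-10, -3, 18) = 18
E (Maxine): max(-5, -4, 12) = 12
F (Maxine): max(4, 17, 2) = 17
C (Minnie): min(18, 12, 17) = 12
B (Maxine): max(12, -19, -15) = 12
I (Maxine): max(10, 2, 10) = 10
J (Maxine): max(15, -7, -11) = 15
K (Maxine): max(-20, -16, -1) = -1
H (Minnie): min(10, 15, -1) = -1
M (Maxine): max(13, -9, -18) = 13
N (Maxine): max(-10, 1, 6) = 6
L (Minnie): min(13, 6, 18) = 6
G (Maxine): max(-1, 6, 8) = 8
Root (Minnie): min(12, 8, 10) = 8

8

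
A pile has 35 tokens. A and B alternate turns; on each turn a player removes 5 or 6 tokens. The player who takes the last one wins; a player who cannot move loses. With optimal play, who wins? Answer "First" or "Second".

Second

W/L table (W = player to move can force a win):
i:   0  1  2  3  4  5  6  7  8  9 10 11 12 13 14 15 16 17 18 19 20 21 22 23 24 25 26 27 28 29 30 31 32 33 34 35
     L  L  L  L  L  W  W  W  W  W  W  L  L  L  L  L  W  W  W  W  W  W  L  L  L  L  L  W  W  W  W  W  W  L  L  L
Position 35 is L, so the second player wins.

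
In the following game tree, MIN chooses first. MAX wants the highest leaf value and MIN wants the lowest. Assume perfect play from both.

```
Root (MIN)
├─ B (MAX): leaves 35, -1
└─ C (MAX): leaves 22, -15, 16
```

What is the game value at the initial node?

B (MAX): max(35, -1) = 35
C (MAX): max(22, -15, 16) = 22
Root (MIN): min(35, 22) = 22

22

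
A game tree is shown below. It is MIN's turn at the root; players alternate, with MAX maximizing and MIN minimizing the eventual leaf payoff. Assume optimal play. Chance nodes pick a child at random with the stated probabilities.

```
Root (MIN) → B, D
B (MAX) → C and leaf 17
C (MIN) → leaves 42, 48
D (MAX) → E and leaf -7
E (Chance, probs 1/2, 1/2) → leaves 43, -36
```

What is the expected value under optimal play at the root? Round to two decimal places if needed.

C (MIN): min(42, 48) = 42
B (MAX): max(42, 17) = 42
E (Chance): 1/2·43 + 1/2·-36 = 3.5
D (MAX): max(3.5, -7) = 3.5
Root (MIN): min(42, 3.5) = 3.5

3.5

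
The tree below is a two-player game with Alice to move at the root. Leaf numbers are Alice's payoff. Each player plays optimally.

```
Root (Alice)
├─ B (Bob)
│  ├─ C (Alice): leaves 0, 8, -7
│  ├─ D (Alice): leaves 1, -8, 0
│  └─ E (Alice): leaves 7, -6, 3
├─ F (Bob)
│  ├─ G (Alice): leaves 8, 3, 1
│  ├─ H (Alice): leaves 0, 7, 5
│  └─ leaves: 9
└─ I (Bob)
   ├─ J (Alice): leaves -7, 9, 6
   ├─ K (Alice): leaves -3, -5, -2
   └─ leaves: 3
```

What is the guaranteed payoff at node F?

G: max(8, 3, 1) = 8
H: max(0, 7, 5) = 7
F: min(8, 7, 9) = 7

7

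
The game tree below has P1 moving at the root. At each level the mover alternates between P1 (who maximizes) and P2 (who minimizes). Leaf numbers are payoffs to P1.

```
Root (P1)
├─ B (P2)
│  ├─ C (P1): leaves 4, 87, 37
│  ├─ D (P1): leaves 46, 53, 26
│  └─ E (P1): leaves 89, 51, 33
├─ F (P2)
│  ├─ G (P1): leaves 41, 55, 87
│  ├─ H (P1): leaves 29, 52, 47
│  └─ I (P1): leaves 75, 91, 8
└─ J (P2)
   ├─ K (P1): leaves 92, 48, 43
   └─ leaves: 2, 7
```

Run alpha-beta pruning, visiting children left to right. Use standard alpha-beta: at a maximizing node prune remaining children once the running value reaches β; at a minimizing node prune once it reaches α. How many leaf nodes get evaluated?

C [α=-∞,β=+∞]: v=87
D [α=-∞,β=87]: v=53
E [α=-∞,β=53]: v=89 after child 1 ≥ β → β-cutoff, skip 2
B [α=-∞,β=+∞]: v=53
G [α=53,β=+∞]: v=87
H [α=53,β=87]: v=52
F [α=53,β=+∞]: v=52 after child 2 ≤ α → α-cutoff, skip 1
K [α=53,β=+∞]: v=92
J [α=53,β=+∞]: v=2 after child 2 ≤ α → α-cutoff, skip 1
Root [α=-∞,β=+∞]: v=53
Leaves evaluated: 17 of 23.

17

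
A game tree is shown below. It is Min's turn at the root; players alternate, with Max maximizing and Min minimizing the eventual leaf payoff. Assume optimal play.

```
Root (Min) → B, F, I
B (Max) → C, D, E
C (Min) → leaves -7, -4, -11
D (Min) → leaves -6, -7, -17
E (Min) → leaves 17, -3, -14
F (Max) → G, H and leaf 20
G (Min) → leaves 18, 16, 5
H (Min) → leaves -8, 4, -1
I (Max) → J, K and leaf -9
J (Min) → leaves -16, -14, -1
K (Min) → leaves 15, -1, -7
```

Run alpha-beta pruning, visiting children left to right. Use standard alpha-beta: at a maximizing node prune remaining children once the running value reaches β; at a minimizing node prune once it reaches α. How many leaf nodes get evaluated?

18

C [α=-∞,β=+∞]: v=-11
D [α=-11,β=+∞]: v=-17
E [α=-11,β=+∞]: v=-14
B [α=-∞,β=+∞]: v=-11
G [α=-∞,β=-11]: v=5
F [α=-∞,β=-11]: v=5 after child 1 ≥ β → β-cutoff, skip 2
J [α=-∞,β=-11]: v=-16
K [α=-16,β=-11]: v=-7
I [α=-∞,β=-11]: v=-7 after child 2 ≥ β → β-cutoff, skip 1
Root [α=-∞,β=+∞]: v=-11
Leaves evaluated: 18 of 23.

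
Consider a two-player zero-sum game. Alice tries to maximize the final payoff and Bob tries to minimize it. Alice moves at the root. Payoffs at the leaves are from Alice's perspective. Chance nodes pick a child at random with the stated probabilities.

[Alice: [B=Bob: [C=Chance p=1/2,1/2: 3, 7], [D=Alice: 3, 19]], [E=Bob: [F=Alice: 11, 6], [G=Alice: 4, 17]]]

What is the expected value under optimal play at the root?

C (Chance): 1/2·3 + 1/2·7 = 5
D (Alice): max(3, 19) = 19
B (Bob): min(5, 19) = 5
F (Alice): max(11, 6) = 11
G (Alice): max(4, 17) = 17
E (Bob): min(11, 17) = 11
Root (Alice): max(5, 11) = 11

11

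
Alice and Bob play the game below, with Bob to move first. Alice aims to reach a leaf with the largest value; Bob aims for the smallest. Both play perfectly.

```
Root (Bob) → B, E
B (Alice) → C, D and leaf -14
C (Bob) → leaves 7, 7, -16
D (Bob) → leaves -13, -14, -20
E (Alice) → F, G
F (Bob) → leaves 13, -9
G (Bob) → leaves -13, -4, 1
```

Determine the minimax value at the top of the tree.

-14

C (Bob): min(7, 7, -16) = -16
D (Bob): min(-13, -14, -20) = -20
B (Alice): max(-16, -20, -14) = -14
F (Bob): min(13, -9) = -9
G (Bob): min(-13, -4, 1) = -13
E (Alice): max(-9, -13) = -9
Root (Bob): min(-14, -9) = -14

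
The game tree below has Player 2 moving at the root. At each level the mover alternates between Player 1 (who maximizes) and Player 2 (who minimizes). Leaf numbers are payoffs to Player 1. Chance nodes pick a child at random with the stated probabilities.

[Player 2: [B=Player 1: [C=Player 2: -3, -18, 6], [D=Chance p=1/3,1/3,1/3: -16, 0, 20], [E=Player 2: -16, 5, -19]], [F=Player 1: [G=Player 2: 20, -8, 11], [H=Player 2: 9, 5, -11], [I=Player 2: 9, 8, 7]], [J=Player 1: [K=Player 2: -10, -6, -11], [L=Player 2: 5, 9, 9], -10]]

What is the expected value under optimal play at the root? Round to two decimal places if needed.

C (Player 2): min(-3, -18, 6) = -18
D (Chance): 1/3·-16 + 1/3·0 + 1/3·20 = 1.33
E (Player 2): min(-16, 5, -19) = -19
B (Player 1): max(-18, 1.33, -19) = 1.33
G (Player 2): min(20, -8, 11) = -8
H (Player 2): min(9, 5, -11) = -11
I (Player 2): min(9, 8, 7) = 7
F (Player 1): max(-8, -11, 7) = 7
K (Player 2): min(-10, -6, -11) = -11
L (Player 2): min(5, 9, 9) = 5
J (Player 1): max(-11, 5, -10) = 5
Root (Player 2): min(1.33, 7, 5) = 1.33

1.33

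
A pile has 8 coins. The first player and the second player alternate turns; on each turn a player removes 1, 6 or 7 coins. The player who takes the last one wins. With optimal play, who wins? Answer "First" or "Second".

i:   0  1  2  3  4  5  6  7  8
     L  W  L  W  L  W  W  W  W
Position 8 is W, so the first player wins.

First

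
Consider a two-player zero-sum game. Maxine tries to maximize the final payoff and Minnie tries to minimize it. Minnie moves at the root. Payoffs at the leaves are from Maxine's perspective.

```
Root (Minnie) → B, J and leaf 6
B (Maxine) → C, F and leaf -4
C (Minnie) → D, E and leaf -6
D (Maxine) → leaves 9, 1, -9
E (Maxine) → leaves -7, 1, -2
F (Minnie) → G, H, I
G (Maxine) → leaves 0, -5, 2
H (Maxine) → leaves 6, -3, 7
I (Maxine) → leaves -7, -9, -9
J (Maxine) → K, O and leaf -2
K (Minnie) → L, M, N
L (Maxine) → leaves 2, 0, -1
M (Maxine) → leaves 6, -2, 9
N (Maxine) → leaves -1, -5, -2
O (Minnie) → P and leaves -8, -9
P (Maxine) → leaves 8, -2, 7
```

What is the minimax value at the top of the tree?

D (Maxine): max(9, 1, -9) = 9
E (Maxine): max(-7, 1, -2) = 1
C (Minnie): min(9, 1, -6) = -6
G (Maxine): max(0, -5, 2) = 2
H (Maxine): max(6, -3, 7) = 7
I (Maxine): max(-7, -9, -9) = -7
F (Minnie): min(2, 7, -7) = -7
B (Maxine): max(-6, -7, -4) = -4
L (Maxine): max(2, 0, -1) = 2
M (Maxine): max(6, -2, 9) = 9
N (Maxine): max(-1, -5, -2) = -1
K (Minnie): min(2, 9, -1) = -1
P (Maxine): max(8, -2, 7) = 8
O (Minnie): min(8, -8, -9) = -9
J (Maxine): max(-1, -9, -2) = -1
Root (Minnie): min(-4, -1, 6) = -4

-4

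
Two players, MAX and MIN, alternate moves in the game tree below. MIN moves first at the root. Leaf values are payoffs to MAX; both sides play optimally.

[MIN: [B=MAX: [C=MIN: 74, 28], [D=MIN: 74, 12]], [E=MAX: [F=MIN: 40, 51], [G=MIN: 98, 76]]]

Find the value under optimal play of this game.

C (MIN): min(74, 28) = 28
D (MIN): min(74, 12) = 12
B (MAX): max(28, 12) = 28
F (MIN): min(40, 51) = 40
G (MIN): min(98, 76) = 76
E (MAX): max(40, 76) = 76
Root (MIN): min(28, 76) = 28

28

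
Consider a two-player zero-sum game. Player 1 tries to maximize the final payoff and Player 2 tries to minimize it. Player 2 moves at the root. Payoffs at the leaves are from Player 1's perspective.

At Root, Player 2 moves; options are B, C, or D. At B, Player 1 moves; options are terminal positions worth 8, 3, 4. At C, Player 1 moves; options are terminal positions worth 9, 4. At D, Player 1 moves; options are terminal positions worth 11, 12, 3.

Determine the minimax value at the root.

8

B (Player 1): max(8, 3, 4) = 8
C (Player 1): max(9, 4) = 9
D (Player 1): max(11, 12, 3) = 12
Root (Player 2): min(8, 9, 12) = 8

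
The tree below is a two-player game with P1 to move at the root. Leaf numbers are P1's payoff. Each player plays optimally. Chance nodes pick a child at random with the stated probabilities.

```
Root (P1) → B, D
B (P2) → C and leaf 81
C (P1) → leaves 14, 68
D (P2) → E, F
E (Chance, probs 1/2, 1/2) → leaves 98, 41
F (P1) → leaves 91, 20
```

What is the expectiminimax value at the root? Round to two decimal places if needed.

C (P1): max(14, 68) = 68
B (P2): min(68, 81) = 68
E (Chance): 1/2·98 + 1/2·41 = 69.5
F (P1): max(91, 20) = 91
D (P2): min(69.5, 91) = 69.5
Root (P1): max(68, 69.5) = 69.5

69.5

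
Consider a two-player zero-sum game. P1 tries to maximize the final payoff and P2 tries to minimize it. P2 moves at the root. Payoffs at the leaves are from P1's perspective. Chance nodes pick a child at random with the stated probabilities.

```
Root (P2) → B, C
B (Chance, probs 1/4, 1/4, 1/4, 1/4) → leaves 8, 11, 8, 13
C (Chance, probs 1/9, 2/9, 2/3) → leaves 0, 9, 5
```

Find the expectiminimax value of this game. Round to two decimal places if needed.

B (Chance): 1/4·8 + 1/4·11 + 1/4·8 + 1/4·13 = 10
C (Chance): 1/9·0 + 2/9·9 + 2/3·5 = 5.33
Root (P2): min(10, 5.33) = 5.33

5.33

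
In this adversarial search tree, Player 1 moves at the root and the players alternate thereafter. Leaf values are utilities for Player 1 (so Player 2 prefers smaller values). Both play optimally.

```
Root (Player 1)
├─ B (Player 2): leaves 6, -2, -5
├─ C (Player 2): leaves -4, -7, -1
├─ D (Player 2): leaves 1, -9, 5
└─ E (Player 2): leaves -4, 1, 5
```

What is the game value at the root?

B (Player 2): min(6, -2, -5) = -5
C (Player 2): min(-4, -7, -1) = -7
D (Player 2): min(1, -9, 5) = -9
E (Player 2): min(-4, 1, 5) = -4
Root (Player 1): max(-5, -7, -9, -4) = -4

-4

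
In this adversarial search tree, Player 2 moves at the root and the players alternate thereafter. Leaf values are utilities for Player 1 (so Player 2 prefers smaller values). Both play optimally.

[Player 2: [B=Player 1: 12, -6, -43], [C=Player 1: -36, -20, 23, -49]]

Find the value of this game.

12

B (Player 1): max(12, -6, -43) = 12
C (Player 1): max(-36, -20, 23, -49) = 23
Root (Player 2): min(12, 23) = 12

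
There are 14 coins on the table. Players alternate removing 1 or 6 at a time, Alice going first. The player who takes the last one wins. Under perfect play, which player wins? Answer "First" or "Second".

Second

Mark each pile size as W (mover wins) or L (mover loses):
i:   0  1  2  3  4  5  6  7  8  9 10 11 12 13 14
     L  W  L  W  L  W  W  L  W  L  W  L  W  W  L
Position 14 is L, so the second player wins.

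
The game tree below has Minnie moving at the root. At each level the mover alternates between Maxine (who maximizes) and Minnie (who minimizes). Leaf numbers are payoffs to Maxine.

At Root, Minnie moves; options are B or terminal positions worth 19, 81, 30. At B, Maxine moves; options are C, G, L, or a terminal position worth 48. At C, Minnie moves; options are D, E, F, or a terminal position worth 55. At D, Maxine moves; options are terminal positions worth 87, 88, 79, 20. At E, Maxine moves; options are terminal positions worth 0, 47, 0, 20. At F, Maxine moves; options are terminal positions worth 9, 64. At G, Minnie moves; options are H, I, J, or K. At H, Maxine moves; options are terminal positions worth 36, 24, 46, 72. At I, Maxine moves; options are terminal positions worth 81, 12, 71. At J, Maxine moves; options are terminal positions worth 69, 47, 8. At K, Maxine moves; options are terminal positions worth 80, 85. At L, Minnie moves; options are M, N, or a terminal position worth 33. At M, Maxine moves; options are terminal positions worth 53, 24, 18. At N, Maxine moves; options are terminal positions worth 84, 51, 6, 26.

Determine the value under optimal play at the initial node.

D (Maxine): max(87, 88, 79, 20) = 88
E (Maxine): max(0, 47, 0, 20) = 47
F (Maxine): max(9, 64) = 64
C (Minnie): min(88, 47, 64, 55) = 47
H (Maxine): max(36, 24, 46, 72) = 72
I (Maxine): max(81, 12, 71) = 81
J (Maxine): max(69, 47, 8) = 69
K (Maxine): max(80, 85) = 85
G (Minnie): min(72, 81, 69, 85) = 69
M (Maxine): max(53, 24, 18) = 53
N (Maxine): max(84, 51, 6, 26) = 84
L (Minnie): min(53, 84, 33) = 33
B (Maxine): max(47, 69, 33, 48) = 69
Root (Minnie): min(69, 19, 81, 30) = 19

19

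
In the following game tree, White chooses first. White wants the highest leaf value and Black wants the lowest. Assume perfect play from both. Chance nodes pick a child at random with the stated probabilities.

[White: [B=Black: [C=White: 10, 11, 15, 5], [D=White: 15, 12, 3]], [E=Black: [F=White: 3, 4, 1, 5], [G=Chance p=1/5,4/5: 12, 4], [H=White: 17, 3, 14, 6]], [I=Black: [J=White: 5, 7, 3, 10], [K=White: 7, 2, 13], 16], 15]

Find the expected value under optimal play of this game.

C (White): max(10, 11, 15, 5) = 15
D (White): max(15, 12, 3) = 15
B (Black): min(15, 15) = 15
F (White): max(3, 4, 1, 5) = 5
G (Chance): 1/5·12 + 4/5·4 = 5.6
H (White): max(17, 3, 14, 6) = 17
E (Black): min(5, 5.6, 17) = 5
J (White): max(5, 7, 3, 10) = 10
K (White): max(7, 2, 13) = 13
I (Black): min(10, 13, 16) = 10
Root (White): max(15, 5, 10, 15) = 15

15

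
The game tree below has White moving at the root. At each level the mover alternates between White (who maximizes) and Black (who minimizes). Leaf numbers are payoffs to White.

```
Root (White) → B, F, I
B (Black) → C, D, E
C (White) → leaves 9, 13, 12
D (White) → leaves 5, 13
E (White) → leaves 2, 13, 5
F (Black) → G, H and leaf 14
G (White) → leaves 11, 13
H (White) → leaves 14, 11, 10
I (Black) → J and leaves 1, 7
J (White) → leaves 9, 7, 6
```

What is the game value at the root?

C (White): max(9, 13, 12) = 13
D (White): max(5, 13) = 13
E (White): max(2, 13, 5) = 13
B (Black): min(13, 13, 13) = 13
G (White): max(11, 13) = 13
H (White): max(14, 11, 10) = 14
F (Black): min(13, 14, 14) = 13
J (White): max(9, 7, 6) = 9
I (Black): min(9, 1, 7) = 1
Root (White): max(13, 13, 1) = 13

13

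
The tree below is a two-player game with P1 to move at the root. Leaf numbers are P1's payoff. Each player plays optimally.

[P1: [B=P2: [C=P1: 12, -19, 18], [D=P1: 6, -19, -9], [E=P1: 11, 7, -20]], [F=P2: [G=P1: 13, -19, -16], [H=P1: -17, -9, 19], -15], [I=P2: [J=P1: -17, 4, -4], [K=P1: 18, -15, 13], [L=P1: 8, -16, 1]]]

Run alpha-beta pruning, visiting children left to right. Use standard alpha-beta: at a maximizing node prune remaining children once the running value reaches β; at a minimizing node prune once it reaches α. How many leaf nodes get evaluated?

17

C [α=-∞,β=+∞]: v=18
D [α=-∞,β=18]: v=6
E [α=-∞,β=6]: v=11 after child 1 ≥ β → β-cutoff, skip 2
B [α=-∞,β=+∞]: v=6
G [α=6,β=+∞]: v=13
H [α=6,β=13]: v=19
F [α=6,β=+∞]: v=-15
J [α=6,β=+∞]: v=4
I [α=6,β=+∞]: v=4 after child 1 ≤ α → α-cutoff, skip 2
Root [α=-∞,β=+∞]: v=6
Leaves evaluated: 17 of 25.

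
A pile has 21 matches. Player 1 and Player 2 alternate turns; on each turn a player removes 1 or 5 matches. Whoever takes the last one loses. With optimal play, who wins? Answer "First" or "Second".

Positions where the player to move wins (W) vs loses (L):
i:   0  1  2  3  4  5  6  7  8  9 10 11 12 13 14 15 16 17 18 19 20 21
     W  L  W  L  W  L  W  L  W  L  W  L  W  L  W  L  W  L  W  L  W  L
Position 21 is L, so the second player wins.

Second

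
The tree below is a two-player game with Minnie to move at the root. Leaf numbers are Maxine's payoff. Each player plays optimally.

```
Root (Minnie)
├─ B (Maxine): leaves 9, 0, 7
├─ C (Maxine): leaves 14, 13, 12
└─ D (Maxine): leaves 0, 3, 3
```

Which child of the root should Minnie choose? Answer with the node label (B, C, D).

B (Maxine): max(9, 0, 7) = 9
C (Maxine): max(14, 13, 12) = 14
D (Maxine): max(0, 3, 3) = 3
Root (Minnie): min(9, 14, 3) = 3
Minnie picks the child with the lowest value: D (value 3).

D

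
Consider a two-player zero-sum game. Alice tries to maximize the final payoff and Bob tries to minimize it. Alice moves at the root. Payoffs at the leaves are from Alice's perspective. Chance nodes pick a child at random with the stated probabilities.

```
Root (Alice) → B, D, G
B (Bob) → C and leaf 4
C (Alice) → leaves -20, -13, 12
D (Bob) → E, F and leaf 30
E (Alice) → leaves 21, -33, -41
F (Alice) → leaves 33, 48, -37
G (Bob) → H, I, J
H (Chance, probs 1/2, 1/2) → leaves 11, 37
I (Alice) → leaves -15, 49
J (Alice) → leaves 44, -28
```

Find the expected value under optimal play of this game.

24

C (Alice): max(-20, -13, 12) = 12
B (Bob): min(12, 4) = 4
E (Alice): max(21, -33, -41) = 21
F (Alice): max(33, 48, -37) = 48
D (Bob): min(21, 48, 30) = 21
H (Chance): 1/2·11 + 1/2·37 = 24
I (Alice): max(-15, 49) = 49
J (Alice): max(44, -28) = 44
G (Bob): min(24, 49, 44) = 24
Root (Alice): max(4, 21, 24) = 24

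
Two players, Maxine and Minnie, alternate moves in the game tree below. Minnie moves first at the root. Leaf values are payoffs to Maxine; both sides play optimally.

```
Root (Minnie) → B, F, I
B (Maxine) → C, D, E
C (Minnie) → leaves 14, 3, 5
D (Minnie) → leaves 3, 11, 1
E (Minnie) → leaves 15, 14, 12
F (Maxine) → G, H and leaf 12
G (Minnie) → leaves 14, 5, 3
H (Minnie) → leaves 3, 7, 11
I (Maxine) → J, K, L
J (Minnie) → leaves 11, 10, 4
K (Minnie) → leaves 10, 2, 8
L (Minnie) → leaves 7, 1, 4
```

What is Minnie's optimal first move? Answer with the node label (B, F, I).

I

C (Minnie): min(14, 3, 5) = 3
D (Minnie): min(3, 11, 1) = 1
E (Minnie): min(15, 14, 12) = 12
B (Maxine): max(3, 1, 12) = 12
G (Minnie): min(14, 5, 3) = 3
H (Minnie): min(3, 7, 11) = 3
F (Maxine): max(3, 3, 12) = 12
J (Minnie): min(11, 10, 4) = 4
K (Minnie): min(10, 2, 8) = 2
L (Minnie): min(7, 1, 4) = 1
I (Maxine): max(4, 2, 1) = 4
Root (Minnie): min(12, 12, 4) = 4
Minnie picks the child with the lowest value: I (value 4).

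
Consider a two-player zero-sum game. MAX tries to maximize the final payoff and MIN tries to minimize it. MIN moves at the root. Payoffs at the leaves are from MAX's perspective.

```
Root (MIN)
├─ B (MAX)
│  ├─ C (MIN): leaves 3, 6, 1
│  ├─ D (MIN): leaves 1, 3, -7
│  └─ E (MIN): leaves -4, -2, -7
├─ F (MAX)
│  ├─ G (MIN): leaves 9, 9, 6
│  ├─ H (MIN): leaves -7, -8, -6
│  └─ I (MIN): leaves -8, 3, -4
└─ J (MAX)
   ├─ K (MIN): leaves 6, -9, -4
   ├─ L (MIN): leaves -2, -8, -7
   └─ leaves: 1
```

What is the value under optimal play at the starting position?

C (MIN): min(3, 6, 1) = 1
D (MIN): min(1, 3, -7) = -7
E (MIN): min(-4, -2, -7) = -7
B (MAX): max(1, -7, -7) = 1
G (MIN): min(9, 9, 6) = 6
H (MIN): min(-7, -8, -6) = -8
I (MIN): min(-8, 3, -4) = -8
F (MAX): max(6, -8, -8) = 6
K (MIN): min(6, -9, -4) = -9
L (MIN): min(-2, -8, -7) = -8
J (MAX): max(-9, -8, 1) = 1
Root (MIN): min(1, 6, 1) = 1

1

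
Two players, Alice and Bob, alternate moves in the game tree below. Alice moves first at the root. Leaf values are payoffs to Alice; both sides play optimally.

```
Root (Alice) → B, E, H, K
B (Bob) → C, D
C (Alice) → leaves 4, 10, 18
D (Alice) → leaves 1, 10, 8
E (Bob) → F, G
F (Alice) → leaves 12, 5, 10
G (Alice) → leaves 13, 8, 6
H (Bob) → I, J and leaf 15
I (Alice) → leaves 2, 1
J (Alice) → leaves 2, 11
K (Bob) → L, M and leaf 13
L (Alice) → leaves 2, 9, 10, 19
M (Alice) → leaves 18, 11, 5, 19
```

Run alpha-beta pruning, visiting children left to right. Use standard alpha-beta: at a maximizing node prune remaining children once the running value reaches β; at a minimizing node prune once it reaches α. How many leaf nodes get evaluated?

21

C [α=-∞,β=+∞]: v=18
D [α=-∞,β=18]: v=10
B [α=-∞,β=+∞]: v=10
F [α=10,β=+∞]: v=12
G [α=10,β=12]: v=13 after child 1 ≥ β → β-cutoff, skip 2
E [α=10,β=+∞]: v=12
I [α=12,β=+∞]: v=2
H [α=12,β=+∞]: v=2 after child 1 ≤ α → α-cutoff, skip 2
L [α=12,β=+∞]: v=19
M [α=12,β=19]: v=19
K [α=12,β=+∞]: v=13
Root [α=-∞,β=+∞]: v=13
Leaves evaluated: 21 of 26.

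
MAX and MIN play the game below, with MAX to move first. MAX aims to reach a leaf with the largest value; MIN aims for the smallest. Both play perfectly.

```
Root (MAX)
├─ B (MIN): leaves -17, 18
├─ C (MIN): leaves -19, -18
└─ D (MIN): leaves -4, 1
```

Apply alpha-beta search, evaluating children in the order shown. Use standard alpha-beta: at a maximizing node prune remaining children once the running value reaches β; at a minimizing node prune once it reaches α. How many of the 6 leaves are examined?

5

B [α=-∞,β=+∞]: v=-17
C [α=-17,β=+∞]: v=-19 after child 1 ≤ α → α-cutoff, skip 1
D [α=-17,β=+∞]: v=-4
Root [α=-∞,β=+∞]: v=-4
Leaves evaluated: 5 of 6.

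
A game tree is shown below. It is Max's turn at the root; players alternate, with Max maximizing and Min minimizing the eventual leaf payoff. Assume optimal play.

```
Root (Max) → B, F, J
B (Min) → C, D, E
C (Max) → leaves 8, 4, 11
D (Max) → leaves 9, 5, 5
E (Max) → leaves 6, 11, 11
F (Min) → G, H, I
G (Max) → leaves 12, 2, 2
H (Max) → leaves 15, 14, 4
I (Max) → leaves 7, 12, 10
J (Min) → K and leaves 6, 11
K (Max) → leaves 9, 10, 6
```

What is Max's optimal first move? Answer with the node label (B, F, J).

C (Max): max(8, 4, 11) = 11
D (Max): max(9, 5, 5) = 9
E (Max): max(6, 11, 11) = 11
B (Min): min(11, 9, 11) = 9
G (Max): max(12, 2, 2) = 12
H (Max): max(15, 14, 4) = 15
I (Max): max(7, 12, 10) = 12
F (Min): min(12, 15, 12) = 12
K (Max): max(9, 10, 6) = 10
J (Min): min(10, 6, 11) = 6
Root (Max): max(9, 12, 6) = 12
Max picks the child with the highest value: F (value 12).

F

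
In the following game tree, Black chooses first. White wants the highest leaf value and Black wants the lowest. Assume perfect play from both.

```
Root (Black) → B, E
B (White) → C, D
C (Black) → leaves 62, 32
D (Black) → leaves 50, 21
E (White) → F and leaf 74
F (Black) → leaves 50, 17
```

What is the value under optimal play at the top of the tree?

C (Black): min(62, 32) = 32
D (Black): min(50, 21) = 21
B (White): max(32, 21) = 32
F (Black): min(50, 17) = 17
E (White): max(17, 74) = 74
Root (Black): min(32, 74) = 32

32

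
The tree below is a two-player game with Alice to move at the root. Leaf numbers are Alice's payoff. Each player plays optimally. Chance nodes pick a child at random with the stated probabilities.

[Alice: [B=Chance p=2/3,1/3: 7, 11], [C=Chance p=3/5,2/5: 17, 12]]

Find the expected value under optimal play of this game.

B (Chance): 2/3·7 + 1/3·11 = 8.33
C (Chance): 3/5·17 + 2/5·12 = 15
Root (Alice): max(8.33, 15) = 15

15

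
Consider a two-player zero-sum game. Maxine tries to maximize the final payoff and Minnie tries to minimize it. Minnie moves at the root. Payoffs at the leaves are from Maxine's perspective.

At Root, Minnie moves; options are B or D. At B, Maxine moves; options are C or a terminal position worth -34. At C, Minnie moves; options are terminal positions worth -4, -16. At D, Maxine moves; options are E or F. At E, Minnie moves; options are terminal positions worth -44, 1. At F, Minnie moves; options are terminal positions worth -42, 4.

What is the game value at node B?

-16

C: min(-4, -16) = -16
B: max(-16, -34) = -16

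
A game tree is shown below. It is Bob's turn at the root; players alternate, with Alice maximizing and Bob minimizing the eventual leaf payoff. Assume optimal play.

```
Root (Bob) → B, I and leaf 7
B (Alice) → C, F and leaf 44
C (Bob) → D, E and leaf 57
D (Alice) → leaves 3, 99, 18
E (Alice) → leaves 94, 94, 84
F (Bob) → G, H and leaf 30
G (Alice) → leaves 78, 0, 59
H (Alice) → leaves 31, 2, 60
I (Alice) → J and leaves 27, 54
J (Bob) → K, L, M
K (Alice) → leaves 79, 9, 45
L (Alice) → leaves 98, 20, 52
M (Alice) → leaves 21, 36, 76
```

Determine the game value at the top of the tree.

D (Alice): max(3, 99, 18) = 99
E (Alice): max(94, 94, 84) = 94
C (Bob): min(99, 94, 57) = 57
G (Alice): max(78, 0, 59) = 78
H (Alice): max(31, 2, 60) = 60
F (Bob): min(78, 60, 30) = 30
B (Alice): max(57, 30, 44) = 57
K (Alice): max(79, 9, 45) = 79
L (Alice): max(98, 20, 52) = 98
M (Alice): max(21, 36, 76) = 76
J (Bob): min(79, 98, 76) = 76
I (Alice): max(76, 27, 54) = 76
Root (Bob): min(57, 76, 7) = 7

7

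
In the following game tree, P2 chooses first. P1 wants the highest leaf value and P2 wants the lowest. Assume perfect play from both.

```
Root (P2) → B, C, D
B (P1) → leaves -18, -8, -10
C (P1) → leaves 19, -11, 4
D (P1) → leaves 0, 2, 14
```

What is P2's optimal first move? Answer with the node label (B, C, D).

B

B (P1): max(-18, -8, -10) = -8
C (P1): max(19, -11, 4) = 19
D (P1): max(0, 2, 14) = 14
Root (P2): min(-8, 19, 14) = -8
P2 picks the child with the lowest value: B (value -8).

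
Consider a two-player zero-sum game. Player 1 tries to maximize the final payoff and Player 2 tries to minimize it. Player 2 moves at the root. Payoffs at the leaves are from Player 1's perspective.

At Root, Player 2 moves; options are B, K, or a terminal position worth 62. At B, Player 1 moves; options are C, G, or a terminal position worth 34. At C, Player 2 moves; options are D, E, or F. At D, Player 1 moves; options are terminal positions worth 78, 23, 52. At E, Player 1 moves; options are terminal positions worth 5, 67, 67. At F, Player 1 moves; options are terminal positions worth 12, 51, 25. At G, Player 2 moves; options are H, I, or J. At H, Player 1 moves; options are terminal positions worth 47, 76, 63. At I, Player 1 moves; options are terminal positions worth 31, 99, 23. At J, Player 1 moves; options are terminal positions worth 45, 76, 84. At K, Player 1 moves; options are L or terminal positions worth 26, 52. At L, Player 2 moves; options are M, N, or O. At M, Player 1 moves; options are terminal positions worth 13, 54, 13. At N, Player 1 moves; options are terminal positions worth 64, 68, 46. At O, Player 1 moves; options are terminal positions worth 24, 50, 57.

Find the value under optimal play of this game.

54

D (Player 1): max(78, 23, 52) = 78
E (Player 1): max(5, 67, 67) = 67
F (Player 1): max(12, 51, 25) = 51
C (Player 2): min(78, 67, 51) = 51
H (Player 1): max(47, 76, 63) = 76
I (Player 1): max(31, 99, 23) = 99
J (Player 1): max(45, 76, 84) = 84
G (Player 2): min(76, 99, 84) = 76
B (Player 1): max(51, 76, 34) = 76
M (Player 1): max(13, 54, 13) = 54
N (Player 1): max(64, 68, 46) = 68
O (Player 1): max(24, 50, 57) = 57
L (Player 2): min(54, 68, 57) = 54
K (Player 1): max(54, 26, 52) = 54
Root (Player 2): min(76, 54, 62) = 54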